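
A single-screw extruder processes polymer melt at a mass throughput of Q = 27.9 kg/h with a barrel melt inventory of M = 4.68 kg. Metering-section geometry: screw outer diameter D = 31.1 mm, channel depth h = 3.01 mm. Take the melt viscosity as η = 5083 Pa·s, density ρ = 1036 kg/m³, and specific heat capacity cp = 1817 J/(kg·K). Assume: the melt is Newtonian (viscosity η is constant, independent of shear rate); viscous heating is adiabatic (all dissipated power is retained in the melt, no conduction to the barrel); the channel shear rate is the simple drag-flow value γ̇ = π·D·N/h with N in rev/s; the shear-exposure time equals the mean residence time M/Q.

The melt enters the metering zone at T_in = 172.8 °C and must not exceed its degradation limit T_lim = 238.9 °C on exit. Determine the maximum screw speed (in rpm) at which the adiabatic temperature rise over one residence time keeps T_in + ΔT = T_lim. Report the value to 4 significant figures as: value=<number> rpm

Q_s = Q / 3600 = 27.9 / 3600 = 0.00775 kg/s
t_res = M / Q_s = 4.68 / 0.00775 = 603.871 s
D = 31.1 mm = 0.0311 m;  h = 3.01 mm = 0.00301 m
ΔT_a = T_lim − T_in = 238.9 °C − 172.8 °C = 66.1 K
γ̇_max² = ΔT_a·ρ·cp / (η·t_res) = [66.1 × 1036 × 1817] / [5083 × 603.871] = 40.537 s⁻²
γ̇_max = √40.537 = 6.36687 s⁻¹
Solve γ̇ = πDN/h for N: N_max = γ̇_max·h/(π·D) = 6.36687 × 0.00301 / (π × 0.0311) = 0.196147 rev/s = 11.7688 rpm

value=11.77 rpm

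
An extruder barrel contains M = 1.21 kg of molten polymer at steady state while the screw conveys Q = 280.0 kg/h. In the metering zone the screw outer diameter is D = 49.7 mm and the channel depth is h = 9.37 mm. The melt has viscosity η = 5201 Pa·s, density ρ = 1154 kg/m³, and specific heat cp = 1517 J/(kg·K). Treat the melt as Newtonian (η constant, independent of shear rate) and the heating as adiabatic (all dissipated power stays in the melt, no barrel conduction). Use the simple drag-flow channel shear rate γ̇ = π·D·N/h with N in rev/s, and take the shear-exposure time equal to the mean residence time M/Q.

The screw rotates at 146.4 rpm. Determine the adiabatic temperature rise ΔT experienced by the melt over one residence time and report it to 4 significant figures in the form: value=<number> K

value=76.41 K

Throughput in SI: Q_s = 280.0 kg/h ÷ 3600 s/h = 0.0777778 kg/s
t_res = M / Q_s = 1.21 ÷ 0.0777778 = 15.5571 s
Geometry in metres: D = 49.7 mm → 0.0497 m, h = 9.37 mm → 0.00937 m; screw speed N = 146.4 rpm = 2.44 rev/s
γ̇ = π·D·N / h = π · 0.0497 · 2.44 / 0.00937 = 40.659 s⁻¹
Adiabatic rise: ΔT = η γ̇² t_res / (ρ cp) = 5201·(40.659)²·15.5571 / (1154·1517) = 76.4079 K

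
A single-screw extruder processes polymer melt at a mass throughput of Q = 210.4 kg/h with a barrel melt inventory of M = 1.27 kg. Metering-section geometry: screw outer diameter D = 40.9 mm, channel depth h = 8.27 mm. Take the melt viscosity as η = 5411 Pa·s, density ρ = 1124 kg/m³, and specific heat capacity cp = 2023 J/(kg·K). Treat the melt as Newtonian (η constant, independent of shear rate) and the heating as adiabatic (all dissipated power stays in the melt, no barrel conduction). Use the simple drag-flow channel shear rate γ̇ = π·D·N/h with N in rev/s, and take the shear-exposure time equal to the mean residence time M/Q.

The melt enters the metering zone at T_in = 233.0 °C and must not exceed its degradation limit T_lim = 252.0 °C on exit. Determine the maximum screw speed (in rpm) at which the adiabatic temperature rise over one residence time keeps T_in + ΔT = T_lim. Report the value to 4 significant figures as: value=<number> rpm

Convert throughput: Q = 210.4 kg/h = 210.4/3600 = 0.0584444 kg/s
t_res = M / Q_s = 1.27 / 0.0584444 = 21.73 s
Geometry in SI: D = 40.9 mm → 0.0409 m, h = 8.27 mm → 0.00827 m
Allowable rise: ΔT_a = T_lim − T_in = 252.0 − 233.0 = 19 K
γ̇_max² = ΔT_a·ρ·cp / (η·t_res) = [19 × 1124 × 2023] / [5411 × 21.73] = 367.433 s⁻²
Take the square root: γ̇_max = √(367.433) = 19.1685 s⁻¹
N_max = γ̇_max·h / (π·D) = 19.1685 · 0.00827 / (π · 0.0409) = 1.23373 rev/s = 74.024 rpm

value=74.02 rpm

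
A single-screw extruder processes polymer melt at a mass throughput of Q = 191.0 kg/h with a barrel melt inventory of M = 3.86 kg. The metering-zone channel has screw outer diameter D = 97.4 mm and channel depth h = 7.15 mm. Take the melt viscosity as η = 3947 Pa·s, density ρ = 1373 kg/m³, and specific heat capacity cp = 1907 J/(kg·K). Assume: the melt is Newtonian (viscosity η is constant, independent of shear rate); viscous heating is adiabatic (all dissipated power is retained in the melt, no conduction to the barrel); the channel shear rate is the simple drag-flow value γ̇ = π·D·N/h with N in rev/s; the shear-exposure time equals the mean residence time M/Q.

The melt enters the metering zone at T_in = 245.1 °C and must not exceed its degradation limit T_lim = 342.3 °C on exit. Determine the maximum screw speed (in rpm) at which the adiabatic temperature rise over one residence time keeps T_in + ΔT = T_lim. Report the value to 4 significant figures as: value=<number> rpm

Throughput in SI: Q_s = 191.0 kg/h ÷ 3600 s/h = 0.0530556 kg/s
Mean residence time: t_res = M/Q_s = 3.86 kg / 0.0530556 kg/s = 72.7539 s
D = 97.4 mm = 0.0974 m;  h = 7.15 mm = 0.00715 m
ΔT_a = T_lim − T_in = 342.3 − 245.1 = 97.2 K
γ̇_max² = ΔT_a·ρ·cp/(η·t_res) = 97.2·1373·1907/(3947·72.7539) = 886.266 s⁻²
Take the square root: γ̇_max = √(886.266) = 29.7702 s⁻¹
N_max = γ̇_max h / (πD) = 29.7702·0.00715/(π·0.0974) = 0.695631 rev/s → ×60 = 41.7379 rpm

value=41.74 rpm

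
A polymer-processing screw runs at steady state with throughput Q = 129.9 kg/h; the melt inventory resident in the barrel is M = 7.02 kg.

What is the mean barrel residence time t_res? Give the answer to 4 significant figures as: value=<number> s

value=194.5 s

Q_s = Q / 3600 = 129.9 / 3600 = 0.0360833 kg/s
t_res = M / Q_s = 7.02 / 0.0360833 = 194.55 s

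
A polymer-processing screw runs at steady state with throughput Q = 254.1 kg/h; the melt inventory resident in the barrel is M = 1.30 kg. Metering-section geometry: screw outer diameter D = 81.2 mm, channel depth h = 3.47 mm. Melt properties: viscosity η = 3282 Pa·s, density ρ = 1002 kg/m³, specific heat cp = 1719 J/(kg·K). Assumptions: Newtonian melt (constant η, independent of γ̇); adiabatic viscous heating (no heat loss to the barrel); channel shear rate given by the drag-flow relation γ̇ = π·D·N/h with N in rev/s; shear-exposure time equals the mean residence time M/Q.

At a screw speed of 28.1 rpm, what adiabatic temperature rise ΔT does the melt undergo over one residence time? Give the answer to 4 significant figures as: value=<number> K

Q_s = Q / 3600 = 254.1 / 3600 = 0.0705833 kg/s
t_res = M / Q_s = 1.30 ÷ 0.0705833 = 18.4179 s
Geometry in metres: D = 81.2 mm → 0.0812 m, h = 3.47 mm → 0.00347 m; screw speed N = 28.1 rpm = 0.468333 rev/s
Shear rate: γ̇ = πDN/h = π·0.0812·0.468333/0.00347 = 34.4296 s⁻¹
Adiabatic rise: ΔT = η γ̇² t_res / (ρ cp) = 3282·(34.4296)²·18.4179 / (1002·1719) = 41.6006 K

value=41.60 K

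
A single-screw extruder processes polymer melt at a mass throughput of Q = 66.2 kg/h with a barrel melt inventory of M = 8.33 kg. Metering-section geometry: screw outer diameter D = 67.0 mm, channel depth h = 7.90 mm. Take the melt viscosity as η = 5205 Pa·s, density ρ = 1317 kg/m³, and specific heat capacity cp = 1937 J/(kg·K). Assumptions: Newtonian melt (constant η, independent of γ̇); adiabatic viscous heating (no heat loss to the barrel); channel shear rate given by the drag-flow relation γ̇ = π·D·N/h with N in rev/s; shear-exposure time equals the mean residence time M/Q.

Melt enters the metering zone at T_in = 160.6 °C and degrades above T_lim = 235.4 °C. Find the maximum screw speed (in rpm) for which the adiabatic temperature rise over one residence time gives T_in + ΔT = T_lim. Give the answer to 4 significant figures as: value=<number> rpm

Convert throughput: Q = 66.2 kg/h = 66.2/3600 = 0.0183889 kg/s
t_res = M / Q_s = 8.33 / 0.0183889 = 452.991 s
Convert to metres: D = 0.067 m, h = 0.0079 m
ΔT_a = T_lim − T_in = 235.4 °C − 160.6 °C = 74.8 K
γ̇_max² = ΔT_a·ρ·cp/(η·t_res) = 74.8·1317·1937/(5205·452.991) = 80.9295 s⁻²
γ̇_max = sqrt(80.9295) = 8.99608 s⁻¹
N_max = γ̇_max h / (πD) = 8.99608·0.0079/(π·0.067) = 0.337641 rev/s → ×60 = 20.2585 rpm

value=20.26 rpm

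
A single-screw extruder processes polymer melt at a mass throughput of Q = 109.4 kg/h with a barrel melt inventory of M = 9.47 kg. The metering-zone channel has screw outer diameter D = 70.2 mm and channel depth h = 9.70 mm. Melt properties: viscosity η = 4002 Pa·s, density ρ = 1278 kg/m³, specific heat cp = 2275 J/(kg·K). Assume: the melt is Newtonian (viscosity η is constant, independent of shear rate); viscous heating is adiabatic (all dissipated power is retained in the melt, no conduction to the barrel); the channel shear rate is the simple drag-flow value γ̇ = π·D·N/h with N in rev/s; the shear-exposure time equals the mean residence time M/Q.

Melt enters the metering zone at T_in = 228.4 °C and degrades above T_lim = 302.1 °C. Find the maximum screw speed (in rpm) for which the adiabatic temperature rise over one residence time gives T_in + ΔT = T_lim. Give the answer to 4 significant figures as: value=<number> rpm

Convert throughput: Q = 109.4 kg/h = 109.4/3600 = 0.0303889 kg/s
t_res = M / Q_s = 9.47 / 0.0303889 = 311.627 s
Convert to metres: D = 0.0702 m, h = 0.0097 m
ΔT_a = T_lim − T_in = 302.1 °C − 228.4 °C = 73.7 K
γ̇_max² = ΔT_a·ρ·cp / (η·t_res) = [73.7 × 1278 × 2275] / [4002 × 311.627] = 171.818 s⁻²
γ̇_max = √171.818 = 13.1079 s⁻¹
N_max = γ̇_max·h / (π·D) = 13.1079 · 0.0097 / (π · 0.0702) = 0.576525 rev/s = 34.5915 rpm

value=34.59 rpm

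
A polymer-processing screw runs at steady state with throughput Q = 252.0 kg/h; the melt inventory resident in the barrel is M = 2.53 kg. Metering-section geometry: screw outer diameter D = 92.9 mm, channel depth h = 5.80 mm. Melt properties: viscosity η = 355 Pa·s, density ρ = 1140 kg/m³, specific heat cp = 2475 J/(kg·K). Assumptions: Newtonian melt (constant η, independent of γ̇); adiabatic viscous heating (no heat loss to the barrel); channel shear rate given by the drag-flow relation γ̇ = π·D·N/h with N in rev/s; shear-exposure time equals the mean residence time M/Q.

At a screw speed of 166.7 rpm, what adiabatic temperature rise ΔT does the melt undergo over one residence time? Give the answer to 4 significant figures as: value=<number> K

Throughput in SI: Q_s = 252.0 kg/h ÷ 3600 s/h = 0.07 kg/s
t_res = M / Q_s = 2.53 / 0.07 = 36.1429 s
D = 92.9 mm = 0.0929 m;  h = 5.80 mm = 0.0058 m;  N = 166.7 rpm / 60 = 2.77833 rev/s
γ̇ = π D N / h = (π)(0.0929)(2.77833) / 0.0058 = 139.805 s⁻¹
ΔT = η·γ̇²·t_res/(ρ·cp) = [355 × 139.805² × 36.1429] / [1140 × 2475] = 88.8822 K

value=88.88 K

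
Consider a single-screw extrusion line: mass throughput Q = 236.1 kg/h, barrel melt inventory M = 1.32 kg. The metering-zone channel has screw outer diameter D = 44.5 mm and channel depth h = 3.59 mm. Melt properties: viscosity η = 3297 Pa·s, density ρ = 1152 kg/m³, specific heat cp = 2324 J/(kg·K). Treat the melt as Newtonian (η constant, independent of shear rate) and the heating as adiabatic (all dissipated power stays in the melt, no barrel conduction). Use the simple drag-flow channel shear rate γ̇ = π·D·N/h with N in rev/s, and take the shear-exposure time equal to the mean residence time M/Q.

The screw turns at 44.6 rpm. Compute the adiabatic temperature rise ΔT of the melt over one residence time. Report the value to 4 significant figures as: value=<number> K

Q_s = Q / 3600 = 236.1 / 3600 = 0.0655833 kg/s
t_res = M / Q_s = 1.32 ÷ 0.0655833 = 20.1271 s
D = 44.5 mm = 0.0445 m;  h = 3.59 mm = 0.00359 m;  N = 44.6 rpm / 60 = 0.743333 rev/s
Shear rate: γ̇ = πDN/h = π·0.0445·0.743333/0.00359 = 28.9467 s⁻¹
ΔT = η·γ̇²·t_res/(ρ·cp) = [3297 × 28.9467² × 20.1271] / [1152 × 2324] = 20.7687 K

value=20.77 K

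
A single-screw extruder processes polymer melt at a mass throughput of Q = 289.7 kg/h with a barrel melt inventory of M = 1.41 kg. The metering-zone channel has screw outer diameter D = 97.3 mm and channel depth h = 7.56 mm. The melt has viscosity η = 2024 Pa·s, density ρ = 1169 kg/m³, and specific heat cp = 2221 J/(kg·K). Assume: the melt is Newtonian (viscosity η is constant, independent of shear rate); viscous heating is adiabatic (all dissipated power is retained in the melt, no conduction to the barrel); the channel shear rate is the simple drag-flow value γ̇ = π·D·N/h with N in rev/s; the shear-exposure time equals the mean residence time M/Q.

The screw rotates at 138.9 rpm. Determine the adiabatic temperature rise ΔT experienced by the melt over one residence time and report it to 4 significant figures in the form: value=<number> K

value=119.7 K

Q_s = Q / 3600 = 289.7 / 3600 = 0.0804722 kg/s
t_res = M / Q_s = 1.41 ÷ 0.0804722 = 17.5216 s
D = 97.3 mm = 0.0973 m;  h = 7.56 mm = 0.00756 m;  N = 138.9 rpm / 60 = 2.315 rev/s
γ̇ = π·D·N / h = π · 0.0973 · 2.315 / 0.00756 = 93.6035 s⁻¹
ΔT = η·γ̇²·t_res/(ρ·cp) = [2024 × 93.6035² × 17.5216] / [1169 × 2221] = 119.675 K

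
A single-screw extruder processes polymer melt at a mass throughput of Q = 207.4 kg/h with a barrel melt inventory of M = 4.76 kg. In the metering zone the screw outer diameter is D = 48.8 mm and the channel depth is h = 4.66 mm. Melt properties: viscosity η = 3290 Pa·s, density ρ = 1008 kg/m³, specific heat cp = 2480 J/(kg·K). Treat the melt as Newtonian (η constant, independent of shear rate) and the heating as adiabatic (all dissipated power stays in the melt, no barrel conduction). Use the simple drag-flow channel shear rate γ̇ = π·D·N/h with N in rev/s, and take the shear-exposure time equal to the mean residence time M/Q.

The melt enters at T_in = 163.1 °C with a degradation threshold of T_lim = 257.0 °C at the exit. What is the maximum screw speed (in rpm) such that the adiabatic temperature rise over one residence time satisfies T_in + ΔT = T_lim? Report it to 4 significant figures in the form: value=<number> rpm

Convert throughput: Q = 207.4 kg/h = 207.4/3600 = 0.0576111 kg/s
t_res = M / Q_s = 4.76 / 0.0576111 = 82.623 s
Convert to metres: D = 0.0488 m, h = 0.00466 m
ΔT_a = T_lim − T_in = 257.0 − 163.1 = 93.9 K
γ̇_max² = ΔT_a·ρ·cp / (η·t_res) = [93.9 × 1008 × 2480] / [3290 × 82.623] = 863.538 s⁻²
Take the square root: γ̇_max = √(863.538) = 29.386 s⁻¹
N_max = γ̇_max h / (πD) = 29.386·0.00466/(π·0.0488) = 0.893217 rev/s → ×60 = 53.593 rpm

value=53.59 rpm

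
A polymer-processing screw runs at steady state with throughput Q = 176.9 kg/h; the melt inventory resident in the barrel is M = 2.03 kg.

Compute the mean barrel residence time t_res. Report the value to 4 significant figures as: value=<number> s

Convert throughput: Q = 176.9 kg/h = 176.9/3600 = 0.0491389 kg/s
t_res = M / Q_s = 2.03 ÷ 0.0491389 = 41.3115 s

value=41.31 s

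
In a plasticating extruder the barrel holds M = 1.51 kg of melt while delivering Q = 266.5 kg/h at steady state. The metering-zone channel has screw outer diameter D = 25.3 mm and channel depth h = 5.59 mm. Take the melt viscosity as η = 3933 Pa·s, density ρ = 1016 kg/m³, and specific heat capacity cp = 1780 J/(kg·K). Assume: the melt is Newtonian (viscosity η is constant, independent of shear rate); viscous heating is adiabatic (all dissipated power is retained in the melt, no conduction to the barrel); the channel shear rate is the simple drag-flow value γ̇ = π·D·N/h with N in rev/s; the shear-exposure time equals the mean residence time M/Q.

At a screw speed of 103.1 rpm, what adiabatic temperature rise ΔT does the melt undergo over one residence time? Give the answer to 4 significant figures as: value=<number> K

Convert throughput: Q = 266.5 kg/h = 266.5/3600 = 0.0740278 kg/s
t_res = M / Q_s = 1.51 ÷ 0.0740278 = 20.3977 s
D = 25.3 mm = 0.0253 m;  h = 5.59 mm = 0.00559 m;  N = 103.1 rpm / 60 = 1.71833 rev/s
γ̇ = π·D·N / h = π · 0.0253 · 1.71833 / 0.00559 = 24.4324 s⁻¹
Adiabatic rise: ΔT = η γ̇² t_res / (ρ cp) = 3933·(24.4324)²·20.3977 / (1016·1780) = 26.4804 K

value=26.48 K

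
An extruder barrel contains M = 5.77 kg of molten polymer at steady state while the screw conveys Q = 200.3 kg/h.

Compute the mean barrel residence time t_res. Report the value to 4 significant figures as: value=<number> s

Q_s = Q / 3600 = 200.3 / 3600 = 0.0556389 kg/s
t_res = M / Q_s = 5.77 / 0.0556389 = 103.704 s

value=103.7 s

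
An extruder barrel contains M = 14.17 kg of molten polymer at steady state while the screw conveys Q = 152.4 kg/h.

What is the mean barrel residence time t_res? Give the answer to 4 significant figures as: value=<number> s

value=334.7 s

Convert throughput: Q = 152.4 kg/h = 152.4/3600 = 0.0423333 kg/s
t_res = M / Q_s = 14.17 / 0.0423333 = 334.724 s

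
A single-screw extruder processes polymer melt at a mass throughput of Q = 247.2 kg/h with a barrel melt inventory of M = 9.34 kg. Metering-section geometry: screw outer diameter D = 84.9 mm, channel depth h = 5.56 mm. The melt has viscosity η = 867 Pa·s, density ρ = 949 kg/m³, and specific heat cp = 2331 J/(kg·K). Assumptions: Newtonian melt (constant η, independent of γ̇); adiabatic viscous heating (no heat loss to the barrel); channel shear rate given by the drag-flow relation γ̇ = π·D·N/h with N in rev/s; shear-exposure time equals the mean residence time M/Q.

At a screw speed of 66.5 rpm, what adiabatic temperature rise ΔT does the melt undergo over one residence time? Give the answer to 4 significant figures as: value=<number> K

Throughput in SI: Q_s = 247.2 kg/h ÷ 3600 s/h = 0.0686667 kg/s
t_res = M / Q_s = 9.34 / 0.0686667 = 136.019 s
D = 84.9 mm = 0.0849 m;  h = 5.56 mm = 0.00556 m;  N = 66.5 rpm / 60 = 1.10833 rev/s
Shear rate: γ̇ = πDN/h = π·0.0849·1.10833/0.00556 = 53.1683 s⁻¹
ΔT = η·γ̇²·t_res/(ρ·cp) = [867 × 53.1683² × 136.019] / [949 × 2331] = 150.702 K

value=150.7 K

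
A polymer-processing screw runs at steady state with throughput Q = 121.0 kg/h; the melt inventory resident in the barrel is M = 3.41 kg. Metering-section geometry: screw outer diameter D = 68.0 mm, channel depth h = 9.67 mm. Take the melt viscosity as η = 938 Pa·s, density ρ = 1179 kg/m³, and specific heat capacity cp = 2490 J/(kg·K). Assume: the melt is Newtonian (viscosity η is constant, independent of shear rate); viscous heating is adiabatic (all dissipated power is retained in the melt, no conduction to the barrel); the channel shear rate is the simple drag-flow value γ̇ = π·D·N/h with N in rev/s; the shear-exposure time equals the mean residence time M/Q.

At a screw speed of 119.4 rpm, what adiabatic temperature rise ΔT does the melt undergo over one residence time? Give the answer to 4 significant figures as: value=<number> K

value=62.65 K

Throughput in SI: Q_s = 121.0 kg/h ÷ 3600 s/h = 0.0336111 kg/s
t_res = M / Q_s = 3.41 / 0.0336111 = 101.455 s
Convert to SI: D = 0.068 m, h = 0.00967 m, N = 119.4/60 = 1.99 rev/s
γ̇ = π D N / h = (π)(0.068)(1.99) / 0.00967 = 43.9628 s⁻¹
Adiabatic rise: ΔT = η γ̇² t_res / (ρ cp) = 938·(43.9628)²·101.455 / (1179·2490) = 62.6516 K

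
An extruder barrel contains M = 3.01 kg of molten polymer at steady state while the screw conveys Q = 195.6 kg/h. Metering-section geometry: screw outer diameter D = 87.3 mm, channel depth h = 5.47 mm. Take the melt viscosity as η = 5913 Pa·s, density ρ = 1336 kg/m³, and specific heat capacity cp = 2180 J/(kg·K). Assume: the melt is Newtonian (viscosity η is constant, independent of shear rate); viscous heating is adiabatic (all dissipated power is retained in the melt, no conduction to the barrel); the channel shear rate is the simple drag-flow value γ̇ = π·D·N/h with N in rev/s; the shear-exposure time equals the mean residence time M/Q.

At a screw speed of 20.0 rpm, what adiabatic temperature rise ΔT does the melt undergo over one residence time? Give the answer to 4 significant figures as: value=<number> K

value=31.42 K

Convert throughput: Q = 195.6 kg/h = 195.6/3600 = 0.0543333 kg/s
Mean residence time: t_res = M/Q_s = 3.01 kg / 0.0543333 kg/s = 55.3988 s
D = 87.3 mm = 0.0873 m;  h = 5.47 mm = 0.00547 m;  N = 20.0 rpm / 60 = 0.333333 rev/s
Shear rate: γ̇ = πDN/h = π·0.0873·0.333333/0.00547 = 16.713 s⁻¹
ΔT = η·γ̇²·t_res/(ρ·cp) = [5913 × 16.713² × 55.3988] / [1336 × 2180] = 31.4164 K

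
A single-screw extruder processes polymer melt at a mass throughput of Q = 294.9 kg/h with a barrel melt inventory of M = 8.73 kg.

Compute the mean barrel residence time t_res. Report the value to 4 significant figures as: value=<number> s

Throughput in SI: Q_s = 294.9 kg/h ÷ 3600 s/h = 0.0819167 kg/s
Mean residence time: t_res = M/Q_s = 8.73 kg / 0.0819167 kg/s = 106.572 s

value=106.6 s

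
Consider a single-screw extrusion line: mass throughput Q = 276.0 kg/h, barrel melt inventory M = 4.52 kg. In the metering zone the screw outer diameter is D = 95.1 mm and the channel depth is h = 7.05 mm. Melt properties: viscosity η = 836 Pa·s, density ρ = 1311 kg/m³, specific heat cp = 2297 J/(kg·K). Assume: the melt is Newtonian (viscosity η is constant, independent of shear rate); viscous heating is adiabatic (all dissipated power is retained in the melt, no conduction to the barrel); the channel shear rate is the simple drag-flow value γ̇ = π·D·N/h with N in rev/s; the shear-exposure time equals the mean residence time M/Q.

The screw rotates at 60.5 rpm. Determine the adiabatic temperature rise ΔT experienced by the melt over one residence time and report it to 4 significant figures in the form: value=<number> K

value=29.89 K

Q_s = Q / 3600 = 276.0 / 3600 = 0.0766667 kg/s
t_res = M / Q_s = 4.52 ÷ 0.0766667 = 58.9565 s
D = 95.1 mm = 0.0951 m;  h = 7.05 mm = 0.00705 m;  N = 60.5 rpm / 60 = 1.00833 rev/s
γ̇ = π D N / h = (π)(0.0951)(1.00833) / 0.00705 = 42.7312 s⁻¹
ΔT = η·γ̇²·t_res / (ρ·cp) = 836 · (42.7312)² · 58.9565 / (1311 · 2297) = 29.8858 K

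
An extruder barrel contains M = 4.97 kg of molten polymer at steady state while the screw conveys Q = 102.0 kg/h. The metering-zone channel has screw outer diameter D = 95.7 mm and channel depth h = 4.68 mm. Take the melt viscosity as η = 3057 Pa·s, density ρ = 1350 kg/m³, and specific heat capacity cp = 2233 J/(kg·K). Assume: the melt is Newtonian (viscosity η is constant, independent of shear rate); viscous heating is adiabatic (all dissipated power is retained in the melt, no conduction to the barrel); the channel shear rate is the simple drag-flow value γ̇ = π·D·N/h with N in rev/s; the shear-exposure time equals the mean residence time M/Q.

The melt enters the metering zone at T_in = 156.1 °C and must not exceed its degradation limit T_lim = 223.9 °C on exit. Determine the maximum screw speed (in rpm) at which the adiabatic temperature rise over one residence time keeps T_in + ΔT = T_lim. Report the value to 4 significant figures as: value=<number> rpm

Throughput in SI: Q_s = 102.0 kg/h ÷ 3600 s/h = 0.0283333 kg/s
t_res = M / Q_s = 4.97 ÷ 0.0283333 = 175.412 s
D = 95.7 mm = 0.0957 m;  h = 4.68 mm = 0.00468 m
ΔT_a = T_lim − T_in = 223.9 °C − 156.1 °C = 67.8 K
Invert ΔT = ηγ̇²t_res/(ρcp) for γ̇: γ̇_max² = ΔT_a ρ cp / (η t_res) = 67.8·1350·2233 / (3057·175.412) = 381.152 s⁻²
Take the square root: γ̇_max = √(381.152) = 19.5231 s⁻¹
N_max = γ̇_max·h / (π·D) = 19.5231 · 0.00468 / (π · 0.0957) = 0.303902 rev/s = 18.2341 rpm

value=18.23 rpm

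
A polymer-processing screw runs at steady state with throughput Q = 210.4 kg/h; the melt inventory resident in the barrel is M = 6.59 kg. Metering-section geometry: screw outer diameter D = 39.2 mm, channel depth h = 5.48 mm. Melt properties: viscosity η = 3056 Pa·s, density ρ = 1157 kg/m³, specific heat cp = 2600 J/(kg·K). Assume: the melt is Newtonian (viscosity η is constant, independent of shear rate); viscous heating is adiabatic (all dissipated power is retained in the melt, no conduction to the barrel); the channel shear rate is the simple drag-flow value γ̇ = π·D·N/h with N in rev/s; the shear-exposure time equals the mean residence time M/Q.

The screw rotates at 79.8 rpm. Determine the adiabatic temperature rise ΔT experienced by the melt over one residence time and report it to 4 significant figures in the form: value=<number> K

Q_s = Q / 3600 = 210.4 / 3600 = 0.0584444 kg/s
t_res = M / Q_s = 6.59 ÷ 0.0584444 = 112.757 s
Geometry in metres: D = 39.2 mm → 0.0392 m, h = 5.48 mm → 0.00548 m; screw speed N = 79.8 rpm = 1.33 rev/s
Shear rate: γ̇ = πDN/h = π·0.0392·1.33/0.00548 = 29.8887 s⁻¹
ΔT = η·γ̇²·t_res / (ρ·cp) = 3056 · (29.8887)² · 112.757 / (1157 · 2600) = 102.33 K

value=102.3 K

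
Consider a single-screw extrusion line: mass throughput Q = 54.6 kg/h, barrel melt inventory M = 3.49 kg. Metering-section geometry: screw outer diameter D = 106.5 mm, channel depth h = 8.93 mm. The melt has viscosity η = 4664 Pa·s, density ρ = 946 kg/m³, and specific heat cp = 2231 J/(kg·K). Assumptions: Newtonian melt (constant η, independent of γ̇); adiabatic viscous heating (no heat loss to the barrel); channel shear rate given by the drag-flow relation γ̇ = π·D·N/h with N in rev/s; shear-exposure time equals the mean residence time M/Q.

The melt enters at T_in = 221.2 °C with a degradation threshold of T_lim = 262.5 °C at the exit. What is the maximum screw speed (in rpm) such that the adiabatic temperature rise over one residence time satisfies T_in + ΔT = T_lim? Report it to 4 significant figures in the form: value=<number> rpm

value=14.43 rpm

Throughput in SI: Q_s = 54.6 kg/h ÷ 3600 s/h = 0.0151667 kg/s
t_res = M / Q_s = 3.49 / 0.0151667 = 230.11 s
D = 106.5 mm = 0.1065 m;  h = 8.93 mm = 0.00893 m
ΔT_a = T_lim − T_in = 262.5 °C − 221.2 °C = 41.3 K
Invert ΔT = ηγ̇²t_res/(ρcp) for γ̇: γ̇_max² = ΔT_a ρ cp / (η t_res) = 41.3·946·2231 / (4664·230.11) = 81.217 s⁻²
γ̇_max = √81.217 = 9.01205 s⁻¹
N_max = γ̇_max·h / (π·D) = 9.01205 · 0.00893 / (π · 0.1065) = 0.240533 rev/s = 14.432 rpm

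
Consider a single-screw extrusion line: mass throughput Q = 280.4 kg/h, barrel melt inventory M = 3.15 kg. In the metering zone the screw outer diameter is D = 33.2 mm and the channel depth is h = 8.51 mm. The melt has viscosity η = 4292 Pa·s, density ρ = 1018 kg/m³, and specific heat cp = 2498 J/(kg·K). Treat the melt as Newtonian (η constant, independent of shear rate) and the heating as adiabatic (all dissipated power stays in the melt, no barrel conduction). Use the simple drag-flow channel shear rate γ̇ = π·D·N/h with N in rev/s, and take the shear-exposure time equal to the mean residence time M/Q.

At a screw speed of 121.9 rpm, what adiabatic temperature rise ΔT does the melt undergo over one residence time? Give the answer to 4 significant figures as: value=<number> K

value=42.32 K

Convert throughput: Q = 280.4 kg/h = 280.4/3600 = 0.0778889 kg/s
t_res = M / Q_s = 3.15 ÷ 0.0778889 = 40.4422 s
Geometry in metres: D = 33.2 mm → 0.0332 m, h = 8.51 mm → 0.00851 m; screw speed N = 121.9 rpm = 2.03167 rev/s
γ̇ = π·D·N / h = π · 0.0332 · 2.03167 / 0.00851 = 24.9007 s⁻¹
Adiabatic rise: ΔT = η γ̇² t_res / (ρ cp) = 4292·(24.9007)²·40.4422 / (1018·2498) = 42.323 K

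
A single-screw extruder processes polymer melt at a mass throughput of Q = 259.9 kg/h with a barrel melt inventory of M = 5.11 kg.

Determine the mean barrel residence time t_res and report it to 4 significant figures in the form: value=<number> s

value=70.78 s

Q_s = Q / 3600 = 259.9 / 3600 = 0.0721944 kg/s
t_res = M / Q_s = 5.11 ÷ 0.0721944 = 70.7811 s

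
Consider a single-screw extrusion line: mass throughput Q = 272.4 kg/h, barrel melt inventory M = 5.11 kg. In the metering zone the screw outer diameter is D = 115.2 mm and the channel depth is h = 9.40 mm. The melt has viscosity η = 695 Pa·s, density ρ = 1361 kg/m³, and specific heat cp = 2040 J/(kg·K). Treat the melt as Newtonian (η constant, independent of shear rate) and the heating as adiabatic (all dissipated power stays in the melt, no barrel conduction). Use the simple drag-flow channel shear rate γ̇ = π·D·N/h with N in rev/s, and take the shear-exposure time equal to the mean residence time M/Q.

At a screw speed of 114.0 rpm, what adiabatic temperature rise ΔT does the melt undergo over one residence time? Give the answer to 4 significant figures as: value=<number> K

value=90.46 K

Q_s = Q / 3600 = 272.4 / 3600 = 0.0756667 kg/s
Mean residence time: t_res = M/Q_s = 5.11 kg / 0.0756667 kg/s = 67.533 s
D = 115.2 mm = 0.1152 m;  h = 9.40 mm = 0.0094 m;  N = 114.0 rpm / 60 = 1.9 rev/s
γ̇ = π·D·N / h = π · 0.1152 · 1.9 / 0.0094 = 73.1523 s⁻¹
Adiabatic rise: ΔT = η γ̇² t_res / (ρ cp) = 695·(73.1523)²·67.533 / (1361·2040) = 90.4626 K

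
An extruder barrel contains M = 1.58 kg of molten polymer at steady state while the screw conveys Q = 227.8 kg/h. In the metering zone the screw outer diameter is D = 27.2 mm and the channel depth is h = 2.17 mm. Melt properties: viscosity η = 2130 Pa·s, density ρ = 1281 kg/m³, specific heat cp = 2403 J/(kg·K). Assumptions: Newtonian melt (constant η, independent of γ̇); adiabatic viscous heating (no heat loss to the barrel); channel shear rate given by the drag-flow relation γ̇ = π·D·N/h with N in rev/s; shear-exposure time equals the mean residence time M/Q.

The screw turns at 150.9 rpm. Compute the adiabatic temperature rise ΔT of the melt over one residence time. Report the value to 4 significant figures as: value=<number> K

Q_s = Q / 3600 = 227.8 / 3600 = 0.0632778 kg/s
t_res = M / Q_s = 1.58 / 0.0632778 = 24.9693 s
D = 27.2 mm = 0.0272 m;  h = 2.17 mm = 0.00217 m;  N = 150.9 rpm / 60 = 2.515 rev/s
Shear rate: γ̇ = πDN/h = π·0.0272·2.515/0.00217 = 99.0369 s⁻¹
ΔT = η·γ̇²·t_res / (ρ·cp) = 2130 · (99.0369)² · 24.9693 / (1281 · 2403) = 169.464 K

value=169.5 K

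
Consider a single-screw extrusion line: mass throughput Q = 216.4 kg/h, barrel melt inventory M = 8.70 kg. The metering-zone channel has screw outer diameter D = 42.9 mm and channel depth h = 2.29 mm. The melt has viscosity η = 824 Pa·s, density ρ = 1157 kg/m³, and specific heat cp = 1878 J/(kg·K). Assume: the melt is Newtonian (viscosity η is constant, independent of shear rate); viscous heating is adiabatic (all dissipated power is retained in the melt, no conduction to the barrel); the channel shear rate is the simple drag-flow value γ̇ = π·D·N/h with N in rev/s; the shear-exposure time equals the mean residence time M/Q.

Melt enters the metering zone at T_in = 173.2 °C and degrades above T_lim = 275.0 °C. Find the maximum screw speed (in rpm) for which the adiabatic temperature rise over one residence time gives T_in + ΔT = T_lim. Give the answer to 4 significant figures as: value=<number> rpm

Q_s = Q / 3600 = 216.4 / 3600 = 0.0601111 kg/s
t_res = M / Q_s = 8.70 ÷ 0.0601111 = 144.732 s
D = 42.9 mm = 0.0429 m;  h = 2.29 mm = 0.00229 m
ΔT_a = T_lim − T_in = 275.0 °C − 173.2 °C = 101.8 K
γ̇_max² = ΔT_a·ρ·cp/(η·t_res) = 101.8·1157·1878/(824·144.732) = 1854.75 s⁻²
Take the square root: γ̇_max = √(1854.75) = 43.0668 s⁻¹
Solve γ̇ = πDN/h for N: N_max = γ̇_max·h/(π·D) = 43.0668 × 0.00229 / (π × 0.0429) = 0.731764 rev/s = 43.9058 rpm

value=43.91 rpm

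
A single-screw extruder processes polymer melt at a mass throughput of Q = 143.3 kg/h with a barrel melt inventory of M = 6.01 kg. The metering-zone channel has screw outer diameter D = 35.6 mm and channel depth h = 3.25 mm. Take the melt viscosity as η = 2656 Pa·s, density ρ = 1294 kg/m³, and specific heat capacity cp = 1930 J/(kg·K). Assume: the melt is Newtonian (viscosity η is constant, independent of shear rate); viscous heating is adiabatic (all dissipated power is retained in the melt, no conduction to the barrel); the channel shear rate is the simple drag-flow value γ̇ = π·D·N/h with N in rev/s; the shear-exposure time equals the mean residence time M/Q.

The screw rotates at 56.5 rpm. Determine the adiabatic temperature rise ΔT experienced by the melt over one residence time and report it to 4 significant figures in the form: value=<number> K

Throughput in SI: Q_s = 143.3 kg/h ÷ 3600 s/h = 0.0398056 kg/s
Mean residence time: t_res = M/Q_s = 6.01 kg / 0.0398056 kg/s = 150.984 s
Convert to SI: D = 0.0356 m, h = 0.00325 m, N = 56.5/60 = 0.941667 rev/s
γ̇ = π D N / h = (π)(0.0356)(0.941667) / 0.00325 = 32.4051 s⁻¹
ΔT = η·γ̇²·t_res/(ρ·cp) = [2656 × 32.4051² × 150.984] / [1294 × 1930] = 168.614 K

value=168.6 K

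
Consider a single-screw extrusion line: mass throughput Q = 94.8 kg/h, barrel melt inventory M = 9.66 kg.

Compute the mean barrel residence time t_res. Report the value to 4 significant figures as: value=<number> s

value=366.8 s

Convert throughput: Q = 94.8 kg/h = 94.8/3600 = 0.0263333 kg/s
t_res = M / Q_s = 9.66 / 0.0263333 = 366.835 s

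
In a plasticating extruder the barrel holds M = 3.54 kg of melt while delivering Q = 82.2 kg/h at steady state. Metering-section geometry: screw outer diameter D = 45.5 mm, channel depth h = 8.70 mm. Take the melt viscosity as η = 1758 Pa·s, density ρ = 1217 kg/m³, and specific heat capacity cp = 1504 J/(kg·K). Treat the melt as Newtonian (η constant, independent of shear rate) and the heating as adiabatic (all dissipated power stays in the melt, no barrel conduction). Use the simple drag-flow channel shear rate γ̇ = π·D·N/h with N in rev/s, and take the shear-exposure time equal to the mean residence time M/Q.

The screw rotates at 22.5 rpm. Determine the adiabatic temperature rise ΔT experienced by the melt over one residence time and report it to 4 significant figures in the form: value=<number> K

Throughput in SI: Q_s = 82.2 kg/h ÷ 3600 s/h = 0.0228333 kg/s
Mean residence time: t_res = M/Q_s = 3.54 kg / 0.0228333 kg/s = 155.036 s
Convert to SI: D = 0.0455 m, h = 0.0087 m, N = 22.5/60 = 0.375 rev/s
γ̇ = π·D·N / h = π · 0.0455 · 0.375 / 0.0087 = 6.16131 s⁻¹
ΔT = η·γ̇²·t_res/(ρ·cp) = [1758 × 6.16131² × 155.036] / [1217 × 1504] = 5.65277 K

value=5.653 K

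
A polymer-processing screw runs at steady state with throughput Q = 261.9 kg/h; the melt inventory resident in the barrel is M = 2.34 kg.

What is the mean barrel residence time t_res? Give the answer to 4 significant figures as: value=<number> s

Q_s = Q / 3600 = 261.9 / 3600 = 0.07275 kg/s
t_res = M / Q_s = 2.34 / 0.07275 = 32.1649 s

value=32.16 s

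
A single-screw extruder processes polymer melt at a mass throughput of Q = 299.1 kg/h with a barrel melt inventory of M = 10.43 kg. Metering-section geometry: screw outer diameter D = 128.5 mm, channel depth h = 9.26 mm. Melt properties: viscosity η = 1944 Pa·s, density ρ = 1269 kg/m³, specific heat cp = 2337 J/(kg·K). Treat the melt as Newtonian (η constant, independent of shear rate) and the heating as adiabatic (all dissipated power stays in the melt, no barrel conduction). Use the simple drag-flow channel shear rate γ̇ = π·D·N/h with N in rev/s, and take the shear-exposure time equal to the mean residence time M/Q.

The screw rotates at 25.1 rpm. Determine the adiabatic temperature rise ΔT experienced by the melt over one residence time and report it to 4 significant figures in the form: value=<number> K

Throughput in SI: Q_s = 299.1 kg/h ÷ 3600 s/h = 0.0830833 kg/s
t_res = M / Q_s = 10.43 / 0.0830833 = 125.537 s
Convert to SI: D = 0.1285 m, h = 0.00926 m, N = 25.1/60 = 0.418333 rev/s
γ̇ = π D N / h = (π)(0.1285)(0.418333) / 0.00926 = 18.2375 s⁻¹
ΔT = η·γ̇²·t_res/(ρ·cp) = [1944 × 18.2375² × 125.537] / [1269 × 2337] = 27.37 K

value=27.37 K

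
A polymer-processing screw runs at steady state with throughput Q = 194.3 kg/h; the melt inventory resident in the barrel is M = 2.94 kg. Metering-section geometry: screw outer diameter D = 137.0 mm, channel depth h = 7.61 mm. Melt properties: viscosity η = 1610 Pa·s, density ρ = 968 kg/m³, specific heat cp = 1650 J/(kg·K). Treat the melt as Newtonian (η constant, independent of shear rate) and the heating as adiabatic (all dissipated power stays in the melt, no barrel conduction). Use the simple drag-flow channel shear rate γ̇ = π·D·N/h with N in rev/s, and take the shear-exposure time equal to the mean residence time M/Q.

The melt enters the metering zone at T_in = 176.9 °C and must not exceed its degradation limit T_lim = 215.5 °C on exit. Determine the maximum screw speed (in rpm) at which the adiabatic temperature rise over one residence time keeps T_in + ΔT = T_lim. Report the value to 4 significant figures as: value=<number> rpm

value=28.13 rpm

Throughput in SI: Q_s = 194.3 kg/h ÷ 3600 s/h = 0.0539722 kg/s
t_res = M / Q_s = 2.94 ÷ 0.0539722 = 54.4725 s
D = 137.0 mm = 0.137 m;  h = 7.61 mm = 0.00761 m
Allowable rise: ΔT_a = T_lim − T_in = 215.5 − 176.9 = 38.6 K
γ̇_max² = ΔT_a·ρ·cp/(η·t_res) = 38.6·968·1650/(1610·54.4725) = 702.981 s⁻²
γ̇_max = sqrt(702.981) = 26.5138 s⁻¹
N_max = γ̇_max·h / (π·D) = 26.5138 · 0.00761 / (π · 0.137) = 0.468798 rev/s = 28.1279 rpm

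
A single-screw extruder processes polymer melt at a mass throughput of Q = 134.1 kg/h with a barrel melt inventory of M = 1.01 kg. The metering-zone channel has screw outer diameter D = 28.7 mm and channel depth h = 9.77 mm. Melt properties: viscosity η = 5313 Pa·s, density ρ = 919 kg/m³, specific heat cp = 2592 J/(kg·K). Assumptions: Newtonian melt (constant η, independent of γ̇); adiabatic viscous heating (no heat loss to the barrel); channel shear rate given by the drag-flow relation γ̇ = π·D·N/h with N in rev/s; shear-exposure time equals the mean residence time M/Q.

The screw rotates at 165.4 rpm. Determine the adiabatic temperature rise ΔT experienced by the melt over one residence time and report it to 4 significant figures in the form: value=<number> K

Convert throughput: Q = 134.1 kg/h = 134.1/3600 = 0.03725 kg/s
Mean residence time: t_res = M/Q_s = 1.01 kg / 0.03725 kg/s = 27.1141 s
Geometry in metres: D = 28.7 mm → 0.0287 m, h = 9.77 mm → 0.00977 m; screw speed N = 165.4 rpm = 2.75667 rev/s
Shear rate: γ̇ = πDN/h = π·0.0287·2.75667/0.00977 = 25.4403 s⁻¹
ΔT = η·γ̇²·t_res/(ρ·cp) = [5313 × 25.4403² × 27.1141] / [919 × 2592] = 39.1406 K

value=39.14 K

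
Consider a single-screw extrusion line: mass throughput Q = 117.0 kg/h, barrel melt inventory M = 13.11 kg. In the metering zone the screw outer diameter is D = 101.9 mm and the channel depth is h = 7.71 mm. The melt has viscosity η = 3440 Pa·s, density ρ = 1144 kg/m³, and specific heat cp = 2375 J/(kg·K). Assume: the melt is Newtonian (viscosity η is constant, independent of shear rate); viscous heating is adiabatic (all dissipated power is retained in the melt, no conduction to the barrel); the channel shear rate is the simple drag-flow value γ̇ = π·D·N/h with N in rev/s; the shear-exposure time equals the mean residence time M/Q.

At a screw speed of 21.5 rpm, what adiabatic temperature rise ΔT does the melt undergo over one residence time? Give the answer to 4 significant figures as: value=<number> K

value=113.1 K

Throughput in SI: Q_s = 117.0 kg/h ÷ 3600 s/h = 0.0325 kg/s
t_res = M / Q_s = 13.11 / 0.0325 = 403.385 s
Geometry in metres: D = 101.9 mm → 0.1019 m, h = 7.71 mm → 0.00771 m; screw speed N = 21.5 rpm = 0.358333 rev/s
γ̇ = π·D·N / h = π · 0.1019 · 0.358333 / 0.00771 = 14.8784 s⁻¹
ΔT = η·γ̇²·t_res / (ρ·cp) = 3440 · (14.8784)² · 403.385 / (1144 · 2375) = 113.058 K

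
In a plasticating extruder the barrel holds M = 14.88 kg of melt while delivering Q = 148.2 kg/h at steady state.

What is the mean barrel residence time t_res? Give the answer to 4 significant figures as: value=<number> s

value=361.5 s

Convert throughput: Q = 148.2 kg/h = 148.2/3600 = 0.0411667 kg/s
t_res = M / Q_s = 14.88 ÷ 0.0411667 = 361.457 s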